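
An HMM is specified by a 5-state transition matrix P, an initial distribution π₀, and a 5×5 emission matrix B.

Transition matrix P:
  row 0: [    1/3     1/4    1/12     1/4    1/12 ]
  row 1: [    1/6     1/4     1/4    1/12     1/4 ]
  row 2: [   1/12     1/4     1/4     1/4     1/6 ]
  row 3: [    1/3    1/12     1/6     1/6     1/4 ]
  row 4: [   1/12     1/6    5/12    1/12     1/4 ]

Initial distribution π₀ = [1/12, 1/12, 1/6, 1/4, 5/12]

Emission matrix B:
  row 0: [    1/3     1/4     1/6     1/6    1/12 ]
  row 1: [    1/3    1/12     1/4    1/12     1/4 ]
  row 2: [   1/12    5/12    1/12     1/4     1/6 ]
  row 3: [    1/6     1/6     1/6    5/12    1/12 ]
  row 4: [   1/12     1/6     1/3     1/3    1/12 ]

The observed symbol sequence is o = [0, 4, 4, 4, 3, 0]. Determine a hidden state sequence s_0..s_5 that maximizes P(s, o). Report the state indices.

path = [4, 2, 1, 2, 3, 0]

t=0: δ = [2.778e-02, 2.778e-02, 1.389e-02, 4.167e-02, 3.472e-02]  (obs o_0=0)
t=1: δ = [1.157e-03, 1.736e-03, 2.411e-03, 5.787e-04, 8.681e-04]  ψ = [3, 0, 4, 0, 3]  (obs o_1=4)
t=2: δ = [3.215e-05, 1.507e-04, 1.005e-04, 5.023e-05, 3.617e-05]  ψ = [0, 2, 2, 2, 1]  (obs o_2=4)
t=3: δ = [2.093e-06, 9.419e-06, 6.279e-06, 2.093e-06, 3.140e-06]  ψ = [1, 1, 1, 2, 1]  (obs o_3=4)
t=4: δ = [2.616e-07, 1.962e-07, 5.887e-07, 6.541e-07, 7.849e-07]  ψ = [1, 1, 1, 2, 1]  (obs o_4=3)
t=5: δ = [7.268e-08, 4.906e-08, 2.725e-08, 2.453e-08, 1.635e-08]  ψ = [3, 2, 4, 2, 4]  (obs o_5=0)
backtrack: best end state = 0; path = [4, 2, 1, 2, 3, 0]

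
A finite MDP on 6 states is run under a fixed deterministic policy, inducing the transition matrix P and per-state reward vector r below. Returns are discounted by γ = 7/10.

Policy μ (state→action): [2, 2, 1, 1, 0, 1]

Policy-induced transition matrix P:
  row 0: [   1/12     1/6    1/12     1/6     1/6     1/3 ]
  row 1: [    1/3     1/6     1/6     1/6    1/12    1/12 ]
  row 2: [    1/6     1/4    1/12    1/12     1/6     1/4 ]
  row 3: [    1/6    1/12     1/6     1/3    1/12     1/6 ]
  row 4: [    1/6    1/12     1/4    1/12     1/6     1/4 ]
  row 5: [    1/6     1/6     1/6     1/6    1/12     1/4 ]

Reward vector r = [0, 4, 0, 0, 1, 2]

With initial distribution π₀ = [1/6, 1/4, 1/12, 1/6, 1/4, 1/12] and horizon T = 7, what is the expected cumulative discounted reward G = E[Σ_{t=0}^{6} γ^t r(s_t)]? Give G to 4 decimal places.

t=0: π = [0.1667, 0.2500, 0.0833, 0.1667, 0.2500, 0.0833], E[r] = 1.4167, γ^t·E[r] = 1.416667, running G = 1.416667
t=1: π = [0.1944, 0.1389, 0.1667, 0.1667, 0.1250, 0.2083], E[r] = 1.0972, γ^t·E[r] = 0.768056, running G = 2.184722
t=2: π = [0.1736, 0.1563, 0.1470, 0.1701, 0.1238, 0.2292], E[r] = 1.2072, γ^t·E[r] = 0.591516, running G = 2.776238
t=3: π = [0.1782, 0.1544, 0.1503, 0.1725, 0.1204, 0.2242], E[r] = 1.1865, γ^t·E[r] = 0.406982, running G = 3.183220
t=4: π = [0.1775, 0.1548, 0.1493, 0.1729, 0.1207, 0.2247], E[r] = 1.1894, γ^t·E[r] = 0.285570, running G = 3.468790
t=5: π = [0.1777, 0.1546, 0.1495, 0.1730, 0.1206, 0.2246], E[r] = 1.1884, γ^t·E[r] = 0.199734, running G = 3.668524
t=6: π = [0.1776, 0.1547, 0.1495, 0.1730, 0.1206, 0.2246], E[r] = 1.1885, γ^t·E[r] = 0.139827, running G = 3.808351

G = 3.8084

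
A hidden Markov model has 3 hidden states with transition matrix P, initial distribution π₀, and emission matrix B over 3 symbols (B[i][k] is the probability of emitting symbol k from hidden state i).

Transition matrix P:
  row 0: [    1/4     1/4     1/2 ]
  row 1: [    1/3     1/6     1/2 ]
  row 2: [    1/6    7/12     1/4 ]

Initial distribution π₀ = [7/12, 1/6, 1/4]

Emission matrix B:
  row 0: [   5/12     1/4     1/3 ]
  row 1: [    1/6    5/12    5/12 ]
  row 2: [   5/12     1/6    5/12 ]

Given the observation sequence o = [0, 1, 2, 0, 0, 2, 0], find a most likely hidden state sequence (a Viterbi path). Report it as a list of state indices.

path = [0, 2, 1, 0, 2, 1, 2]

t=0: δ = [2.431e-01, 2.778e-02, 1.042e-01]  (obs o_0=0)
t=1: δ = [1.519e-02, 2.532e-02, 2.025e-02]  ψ = [0, 0, 0]  (obs o_1=1)
t=2: δ = [2.813e-03, 4.923e-03, 5.275e-03]  ψ = [1, 2, 1]  (obs o_2=2)
t=3: δ = [6.838e-04, 5.128e-04, 1.026e-03]  ψ = [1, 2, 1]  (obs o_3=0)
t=4: δ = [7.122e-05, 9.971e-05, 1.424e-04]  ψ = [0, 2, 0]  (obs o_4=0)
t=5: δ = [1.108e-05, 3.462e-05, 2.077e-05]  ψ = [1, 2, 1]  (obs o_5=2)
t=6: δ = [4.809e-06, 2.020e-06, 7.213e-06]  ψ = [1, 2, 1]  (obs o_6=0)
backtrack: best end state = 2; path = [0, 2, 1, 0, 2, 1, 2]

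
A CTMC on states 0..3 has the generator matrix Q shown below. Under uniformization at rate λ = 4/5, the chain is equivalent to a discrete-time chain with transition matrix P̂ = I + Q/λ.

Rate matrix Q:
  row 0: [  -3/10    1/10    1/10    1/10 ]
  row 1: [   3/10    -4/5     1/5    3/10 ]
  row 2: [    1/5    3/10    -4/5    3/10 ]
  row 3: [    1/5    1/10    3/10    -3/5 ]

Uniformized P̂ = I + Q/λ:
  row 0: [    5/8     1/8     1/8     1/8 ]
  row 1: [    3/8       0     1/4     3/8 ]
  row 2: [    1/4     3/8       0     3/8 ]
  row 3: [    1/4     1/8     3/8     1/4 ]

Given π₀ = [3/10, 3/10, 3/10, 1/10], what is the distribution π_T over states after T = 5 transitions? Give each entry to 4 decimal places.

π = [0.4297, 0.1519, 0.1806, 0.2379]

t=0: π = [0.3000, 0.3000, 0.3000, 0.1000]
t=1: π = [0.4000, 0.1625, 0.1500, 0.2875]
t=2: π = [0.4203, 0.1422, 0.1984, 0.2391]
t=3: π = [0.4254, 0.1568, 0.1777, 0.2400]
t=4: π = [0.4291, 0.1498, 0.1824, 0.2386]
t=5: π = [0.4297, 0.1519, 0.1806, 0.2379]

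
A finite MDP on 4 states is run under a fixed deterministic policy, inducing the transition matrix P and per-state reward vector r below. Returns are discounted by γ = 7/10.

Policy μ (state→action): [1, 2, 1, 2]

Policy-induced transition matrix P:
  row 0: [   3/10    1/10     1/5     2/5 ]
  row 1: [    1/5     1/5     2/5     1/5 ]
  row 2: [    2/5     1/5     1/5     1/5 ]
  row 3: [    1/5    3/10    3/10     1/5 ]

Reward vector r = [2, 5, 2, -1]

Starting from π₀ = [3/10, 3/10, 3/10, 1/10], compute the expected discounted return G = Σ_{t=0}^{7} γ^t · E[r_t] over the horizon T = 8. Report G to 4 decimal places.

t=0: π = [0.3000, 0.3000, 0.3000, 0.1000], E[r] = 2.6000, γ^t·E[r] = 2.600000, running G = 2.600000
t=1: π = [0.2900, 0.1800, 0.2700, 0.2600], E[r] = 1.7600, γ^t·E[r] = 1.232000, running G = 3.832000
t=2: π = [0.2830, 0.1970, 0.2620, 0.2580], E[r] = 1.8170, γ^t·E[r] = 0.890330, running G = 4.722330
t=3: π = [0.2807, 0.1975, 0.2652, 0.2566], E[r] = 1.8227, γ^t·E[r] = 0.625186, running G = 5.347516
t=4: π = [0.2811, 0.1976, 0.2652, 0.2561], E[r] = 1.8244, γ^t·E[r] = 0.438026, running G = 5.785543
t=5: π = [0.2811, 0.1975, 0.2651, 0.2562], E[r] = 1.8238, γ^t·E[r] = 0.306533, running G = 6.092076
t=6: π = [0.2811, 0.1975, 0.2651, 0.2562], E[r] = 1.8238, γ^t·E[r] = 0.214573, running G = 6.306649
t=7: π = [0.2811, 0.1975, 0.2651, 0.2562], E[r] = 1.8238, γ^t·E[r] = 0.150201, running G = 6.456850

G = 6.4568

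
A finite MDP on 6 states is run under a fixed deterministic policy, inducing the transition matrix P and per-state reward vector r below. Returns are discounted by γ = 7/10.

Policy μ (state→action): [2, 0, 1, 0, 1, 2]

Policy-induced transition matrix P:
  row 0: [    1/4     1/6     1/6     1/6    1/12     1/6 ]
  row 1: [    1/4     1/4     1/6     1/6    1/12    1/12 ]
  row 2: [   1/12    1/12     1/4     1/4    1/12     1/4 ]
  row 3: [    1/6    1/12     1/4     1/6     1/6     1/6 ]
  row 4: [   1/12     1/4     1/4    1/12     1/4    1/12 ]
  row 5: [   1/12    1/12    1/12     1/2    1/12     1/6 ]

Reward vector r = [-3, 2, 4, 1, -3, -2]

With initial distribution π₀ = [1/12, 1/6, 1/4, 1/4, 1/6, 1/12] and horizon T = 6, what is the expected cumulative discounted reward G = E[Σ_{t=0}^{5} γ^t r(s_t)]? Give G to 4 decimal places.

t=0: π = [0.0833, 0.1667, 0.2500, 0.2500, 0.1667, 0.0833], E[r] = 0.6667, γ^t·E[r] = 0.666667, running G = 0.666667
t=1: π = [0.1458, 0.1458, 0.2153, 0.2014, 0.1319, 0.1597], E[r] = 0.2014, γ^t·E[r] = 0.140972, running G = 0.807639
t=2: π = [0.1487, 0.1418, 0.1991, 0.2269, 0.1221, 0.1615], E[r] = 0.1713, γ^t·E[r] = 0.083935, running G = 0.891574
t=3: π = [0.1507, 0.1397, 0.1989, 0.2269, 0.1226, 0.1613], E[r] = 0.1596, γ^t·E[r] = 0.054735, running G = 0.946309
t=4: π = [0.1506, 0.1396, 0.1989, 0.2268, 0.1227, 0.1614], E[r] = 0.1590, γ^t·E[r] = 0.038176, running G = 0.984485
t=5: π = [0.1506, 0.1396, 0.1989, 0.2268, 0.1227, 0.1614], E[r] = 0.1591, γ^t·E[r] = 0.026733, running G = 1.011218

G = 1.0112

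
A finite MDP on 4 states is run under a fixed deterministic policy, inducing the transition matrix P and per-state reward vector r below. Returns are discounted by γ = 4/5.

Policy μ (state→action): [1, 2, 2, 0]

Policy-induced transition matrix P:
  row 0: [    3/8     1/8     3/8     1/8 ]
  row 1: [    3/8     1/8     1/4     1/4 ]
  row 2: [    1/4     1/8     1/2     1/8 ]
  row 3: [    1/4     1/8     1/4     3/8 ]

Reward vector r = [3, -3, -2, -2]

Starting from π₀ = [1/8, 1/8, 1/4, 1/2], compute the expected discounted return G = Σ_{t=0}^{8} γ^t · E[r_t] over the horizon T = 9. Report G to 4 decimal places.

t=0: π = [0.1250, 0.1250, 0.2500, 0.5000], E[r] = -1.5000, γ^t·E[r] = -1.500000, running G = -1.500000
t=1: π = [0.2813, 0.1250, 0.3281, 0.2656], E[r] = -0.7188, γ^t·E[r] = -0.575000, running G = -2.075000
t=2: π = [0.3008, 0.1250, 0.3672, 0.2070], E[r] = -0.6211, γ^t·E[r] = -0.397500, running G = -2.472500
t=3: π = [0.3032, 0.1250, 0.3794, 0.1924], E[r] = -0.6089, γ^t·E[r] = -0.311750, running G = -2.784250
t=4: π = [0.3035, 0.1250, 0.3828, 0.1887], E[r] = -0.6074, γ^t·E[r] = -0.248775, running G = -3.033025
t=5: π = [0.3036, 0.1250, 0.3836, 0.1878], E[r] = -0.6072, γ^t·E[r] = -0.198958, running G = -3.231983
t=6: π = [0.3036, 0.1250, 0.3839, 0.1876], E[r] = -0.6071, γ^t·E[r] = -0.159160, running G = -3.391142
t=7: π = [0.3036, 0.1250, 0.3839, 0.1875], E[r] = -0.6071, γ^t·E[r] = -0.127327, running G = -3.518469
t=8: π = [0.3036, 0.1250, 0.3839, 0.1875], E[r] = -0.6071, γ^t·E[r] = -0.101862, running G = -3.620331

G = -3.6203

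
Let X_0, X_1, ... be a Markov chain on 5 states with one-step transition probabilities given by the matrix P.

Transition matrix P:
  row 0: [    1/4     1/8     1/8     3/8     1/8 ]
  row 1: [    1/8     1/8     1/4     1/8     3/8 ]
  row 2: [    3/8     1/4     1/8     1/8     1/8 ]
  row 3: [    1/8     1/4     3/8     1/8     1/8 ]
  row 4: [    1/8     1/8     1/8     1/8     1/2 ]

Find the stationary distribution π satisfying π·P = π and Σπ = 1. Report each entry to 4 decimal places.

Balance equations π_j = Σ_i π_i·P[i][j]:
  π_0 = 1/4·π_0 + 1/8·π_1 + 3/8·π_2 + 1/8·π_3 + 1/8·π_4
  π_1 = 1/8·π_0 + 1/8·π_1 + 1/4·π_2 + 1/4·π_3 + 1/8·π_4
  π_2 = 1/8·π_0 + 1/4·π_1 + 1/8·π_2 + 3/8·π_3 + 1/8·π_4
  π_3 = 3/8·π_0 + 1/8·π_1 + 1/8·π_2 + 1/8·π_3 + 1/8·π_4
  normalize: π_0 + π_1 + π_2 + π_3 + π_4 = 1
Solving the linear system gives exactly π = [341/1730, 59/346, 657/3460, 603/3460, 232/865].

π = [0.1971, 0.1705, 0.1899, 0.1743, 0.2682]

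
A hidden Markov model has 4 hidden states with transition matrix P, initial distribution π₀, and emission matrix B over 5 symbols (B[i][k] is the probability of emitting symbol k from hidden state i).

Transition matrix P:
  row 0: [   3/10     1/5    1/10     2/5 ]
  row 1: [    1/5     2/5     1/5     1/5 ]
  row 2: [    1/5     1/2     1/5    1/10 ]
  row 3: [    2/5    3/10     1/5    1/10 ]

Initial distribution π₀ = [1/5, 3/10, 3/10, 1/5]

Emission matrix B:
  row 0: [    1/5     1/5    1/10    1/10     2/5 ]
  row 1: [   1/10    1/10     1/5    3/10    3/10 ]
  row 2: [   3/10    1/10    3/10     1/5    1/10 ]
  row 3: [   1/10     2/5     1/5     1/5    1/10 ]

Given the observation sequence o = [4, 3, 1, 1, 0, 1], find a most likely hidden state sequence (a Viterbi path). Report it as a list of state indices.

t=0: δ = [8.000e-02, 9.000e-02, 3.000e-02, 2.000e-02]  (obs o_0=4)
t=1: δ = [2.400e-03, 1.080e-02, 3.600e-03, 6.400e-03]  ψ = [0, 1, 1, 0]  (obs o_1=3)
t=2: δ = [5.120e-04, 4.320e-04, 2.160e-04, 8.640e-04]  ψ = [3, 1, 1, 1]  (obs o_2=1)
t=3: δ = [6.912e-05, 2.592e-05, 1.728e-05, 8.192e-05]  ψ = [3, 3, 3, 0]  (obs o_3=1)
t=4: δ = [6.554e-06, 2.458e-06, 4.915e-06, 2.765e-06]  ψ = [3, 3, 3, 0]  (obs o_4=0)
t=5: δ = [3.932e-07, 2.458e-07, 9.830e-08, 1.049e-06]  ψ = [0, 2, 2, 0]  (obs o_5=1)
backtrack: best end state = 3; path = [0, 3, 0, 3, 0, 3]

path = [0, 3, 0, 3, 0, 3]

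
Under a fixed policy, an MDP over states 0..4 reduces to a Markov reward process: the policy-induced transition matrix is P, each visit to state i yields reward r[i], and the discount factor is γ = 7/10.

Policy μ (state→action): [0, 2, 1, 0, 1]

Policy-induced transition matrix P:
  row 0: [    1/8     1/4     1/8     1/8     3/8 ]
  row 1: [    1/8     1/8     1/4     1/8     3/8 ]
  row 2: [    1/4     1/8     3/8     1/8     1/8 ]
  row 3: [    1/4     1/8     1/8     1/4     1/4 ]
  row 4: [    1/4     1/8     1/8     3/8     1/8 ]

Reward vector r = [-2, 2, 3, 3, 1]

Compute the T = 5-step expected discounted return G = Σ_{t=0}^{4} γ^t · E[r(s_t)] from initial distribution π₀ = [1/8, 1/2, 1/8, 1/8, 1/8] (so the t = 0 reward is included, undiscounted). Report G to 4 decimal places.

G = 4.0518

t=0: π = [0.1250, 0.5000, 0.1250, 0.1250, 0.1250], E[r] = 1.6250, γ^t·E[r] = 1.625000, running G = 1.625000
t=1: π = [0.1719, 0.1406, 0.2188, 0.1719, 0.2969], E[r] = 1.4063, γ^t·E[r] = 0.984375, running G = 2.609375
t=2: π = [0.2109, 0.1465, 0.1973, 0.2207, 0.2246], E[r] = 1.3496, γ^t·E[r] = 0.661309, running G = 3.270684
t=3: π = [0.2053, 0.1514, 0.1926, 0.2087, 0.2419], E[r] = 1.3381, γ^t·E[r] = 0.458980, running G = 3.729664
t=4: π = [0.2054, 0.1507, 0.1921, 0.2116, 0.2403], E[r] = 1.3417, γ^t·E[r] = 0.322151, running G = 4.051815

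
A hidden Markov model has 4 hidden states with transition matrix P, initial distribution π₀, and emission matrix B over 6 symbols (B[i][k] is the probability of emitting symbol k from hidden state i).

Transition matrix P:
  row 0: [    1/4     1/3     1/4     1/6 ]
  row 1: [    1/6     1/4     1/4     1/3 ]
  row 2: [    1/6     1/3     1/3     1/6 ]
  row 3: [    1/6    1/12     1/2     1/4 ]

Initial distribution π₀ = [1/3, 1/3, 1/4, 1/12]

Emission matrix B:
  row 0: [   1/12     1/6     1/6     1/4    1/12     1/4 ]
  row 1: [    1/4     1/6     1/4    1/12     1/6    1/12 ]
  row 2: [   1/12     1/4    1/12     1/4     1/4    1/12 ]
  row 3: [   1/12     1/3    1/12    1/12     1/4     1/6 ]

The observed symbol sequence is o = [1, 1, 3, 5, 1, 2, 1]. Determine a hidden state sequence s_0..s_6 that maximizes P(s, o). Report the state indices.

path = [1, 3, 2, 3, 2, 1, 3]

t=0: δ = [5.556e-02, 5.556e-02, 6.250e-02, 2.778e-02]  (obs o_0=1)
t=1: δ = [2.315e-03, 3.472e-03, 5.208e-03, 6.173e-03]  ψ = [0, 2, 2, 1]  (obs o_1=1)
t=2: δ = [2.572e-04, 1.447e-04, 7.716e-04, 1.286e-04]  ψ = [3, 2, 3, 3]  (obs o_2=3)
t=3: δ = [3.215e-05, 2.143e-05, 2.143e-05, 2.143e-05]  ψ = [2, 2, 2, 2]  (obs o_3=5)
t=4: δ = [1.340e-06, 1.786e-06, 2.679e-06, 2.381e-06]  ψ = [0, 0, 3, 1]  (obs o_4=1)
t=5: δ = [7.442e-08, 2.233e-07, 9.923e-08, 4.961e-08]  ψ = [2, 2, 3, 1]  (obs o_5=2)
t=6: δ = [6.202e-09, 9.303e-09, 1.395e-08, 2.481e-08]  ψ = [1, 1, 1, 1]  (obs o_6=1)
backtrack: best end state = 3; path = [1, 3, 2, 3, 2, 1, 3]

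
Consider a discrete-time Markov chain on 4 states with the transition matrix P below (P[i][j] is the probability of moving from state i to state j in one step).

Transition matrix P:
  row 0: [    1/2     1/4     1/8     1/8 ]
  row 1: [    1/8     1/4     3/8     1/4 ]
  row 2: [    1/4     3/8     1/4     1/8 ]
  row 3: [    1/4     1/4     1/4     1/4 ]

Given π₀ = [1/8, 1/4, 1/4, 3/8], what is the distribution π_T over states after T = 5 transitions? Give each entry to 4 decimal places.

t=0: π = [0.1250, 0.2500, 0.2500, 0.3750]
t=1: π = [0.2500, 0.2813, 0.2656, 0.2031]
t=2: π = [0.2773, 0.2832, 0.2539, 0.1855]
t=3: π = [0.2839, 0.2817, 0.2507, 0.1836]
t=4: π = [0.2858, 0.2813, 0.2497, 0.1832]
t=5: π = [0.2863, 0.2812, 0.2494, 0.1831]

π = [0.2863, 0.2812, 0.2494, 0.1831]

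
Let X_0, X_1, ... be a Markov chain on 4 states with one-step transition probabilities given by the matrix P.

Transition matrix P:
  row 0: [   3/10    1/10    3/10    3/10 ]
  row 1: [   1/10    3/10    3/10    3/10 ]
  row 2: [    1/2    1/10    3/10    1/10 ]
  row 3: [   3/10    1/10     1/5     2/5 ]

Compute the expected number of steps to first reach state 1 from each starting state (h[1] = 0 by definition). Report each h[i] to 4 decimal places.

First-step conditioning: h[1] = 0; for i ≠ 1, h[i] = 1 + Σ_k P[i][k]·h[k].
  h[0] = 1 + 3/10·h[0] + 3/10·h[2] + 3/10·h[3]
  h[2] = 1 + 1/2·h[0] + 3/10·h[2] + 1/10·h[3]
  h[3] = 1 + 3/10·h[0] + 1/5·h[2] + 2/5·h[3]
Solving the 3×3 linear system over states ≠ 1 gives exactly h = [10, 0, 10, 10] (h[1] = 0 is the target).

h = [10.0000, 0.0000, 10.0000, 10.0000]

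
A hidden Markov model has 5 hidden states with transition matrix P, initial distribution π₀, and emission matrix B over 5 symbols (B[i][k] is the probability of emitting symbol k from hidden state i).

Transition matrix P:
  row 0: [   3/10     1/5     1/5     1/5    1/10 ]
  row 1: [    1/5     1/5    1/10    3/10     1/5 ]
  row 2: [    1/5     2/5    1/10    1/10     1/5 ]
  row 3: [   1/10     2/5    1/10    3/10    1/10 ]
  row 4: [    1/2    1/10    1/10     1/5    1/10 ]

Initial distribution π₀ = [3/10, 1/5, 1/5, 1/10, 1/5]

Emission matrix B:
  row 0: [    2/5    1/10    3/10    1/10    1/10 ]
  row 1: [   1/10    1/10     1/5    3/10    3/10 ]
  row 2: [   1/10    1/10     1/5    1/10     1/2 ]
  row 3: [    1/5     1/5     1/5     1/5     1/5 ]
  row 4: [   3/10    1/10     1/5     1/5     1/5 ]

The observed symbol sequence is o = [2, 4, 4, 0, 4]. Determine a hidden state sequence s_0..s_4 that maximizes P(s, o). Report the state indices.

t=0: δ = [9.000e-02, 4.000e-02, 4.000e-02, 2.000e-02, 4.000e-02]  (obs o_0=2)
t=1: δ = [2.700e-03, 5.400e-03, 9.000e-03, 3.600e-03, 1.800e-03]  ψ = [0, 0, 0, 0, 0]  (obs o_1=4)
t=2: δ = [1.800e-04, 1.080e-03, 4.500e-04, 3.240e-04, 3.600e-04]  ψ = [2, 2, 2, 1, 2]  (obs o_2=4)
t=3: δ = [8.640e-05, 2.160e-05, 1.080e-05, 6.480e-05, 6.480e-05]  ψ = [1, 1, 1, 1, 1]  (obs o_3=0)
t=4: δ = [3.240e-06, 7.776e-06, 8.640e-06, 3.888e-06, 1.728e-06]  ψ = [4, 3, 0, 3, 0]  (obs o_4=4)
backtrack: best end state = 2; path = [0, 2, 1, 0, 2]

path = [0, 2, 1, 0, 2]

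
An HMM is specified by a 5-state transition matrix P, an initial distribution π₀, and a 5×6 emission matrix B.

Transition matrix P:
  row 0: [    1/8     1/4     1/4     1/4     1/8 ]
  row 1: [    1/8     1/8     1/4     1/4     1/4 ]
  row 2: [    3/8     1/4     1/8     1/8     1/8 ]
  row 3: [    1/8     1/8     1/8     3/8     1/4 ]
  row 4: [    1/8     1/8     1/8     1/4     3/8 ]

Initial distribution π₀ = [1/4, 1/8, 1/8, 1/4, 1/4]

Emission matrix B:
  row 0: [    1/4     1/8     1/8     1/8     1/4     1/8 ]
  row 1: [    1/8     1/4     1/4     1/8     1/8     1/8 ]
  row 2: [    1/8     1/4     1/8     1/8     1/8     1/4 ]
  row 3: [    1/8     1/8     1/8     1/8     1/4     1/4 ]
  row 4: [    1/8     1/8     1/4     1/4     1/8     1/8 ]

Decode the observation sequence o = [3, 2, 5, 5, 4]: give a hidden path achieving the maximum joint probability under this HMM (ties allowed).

path = [4, 4, 3, 3, 3]

t=0: δ = [3.125e-02, 1.562e-02, 1.562e-02, 3.125e-02, 6.250e-02]  (obs o_0=3)
t=1: δ = [9.766e-04, 1.953e-03, 9.766e-04, 1.953e-03, 5.859e-03]  ψ = [4, 0, 0, 4, 4]  (obs o_1=2)
t=2: δ = [9.155e-05, 9.155e-05, 1.831e-04, 3.662e-04, 2.747e-04]  ψ = [4, 4, 4, 4, 4]  (obs o_2=5)
t=3: δ = [8.583e-06, 5.722e-06, 1.144e-05, 3.433e-05, 1.287e-05]  ψ = [2, 2, 3, 3, 4]  (obs o_3=5)
t=4: δ = [1.073e-06, 5.364e-07, 5.364e-07, 3.219e-06, 1.073e-06]  ψ = [2, 3, 3, 3, 3]  (obs o_4=4)
backtrack: best end state = 3; path = [4, 4, 3, 3, 3]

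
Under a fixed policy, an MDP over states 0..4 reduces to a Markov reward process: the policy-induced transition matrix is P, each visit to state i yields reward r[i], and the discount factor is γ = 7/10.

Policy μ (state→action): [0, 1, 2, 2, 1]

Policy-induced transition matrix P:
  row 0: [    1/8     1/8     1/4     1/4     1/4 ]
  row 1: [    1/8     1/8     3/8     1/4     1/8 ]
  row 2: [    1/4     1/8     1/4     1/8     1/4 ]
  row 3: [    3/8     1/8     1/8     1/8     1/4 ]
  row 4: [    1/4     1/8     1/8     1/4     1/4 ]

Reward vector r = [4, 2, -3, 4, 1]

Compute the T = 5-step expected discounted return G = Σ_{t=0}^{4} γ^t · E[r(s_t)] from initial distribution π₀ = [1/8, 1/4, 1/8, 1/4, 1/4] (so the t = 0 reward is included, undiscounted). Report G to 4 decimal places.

t=0: π = [0.1250, 0.2500, 0.1250, 0.2500, 0.2500], E[r] = 1.8750, γ^t·E[r] = 1.875000, running G = 1.875000
t=1: π = [0.2344, 0.1250, 0.2188, 0.2031, 0.2188], E[r] = 1.5625, γ^t·E[r] = 1.093750, running G = 2.968750
t=2: π = [0.2305, 0.1250, 0.2129, 0.1973, 0.2344], E[r] = 1.5566, γ^t·E[r] = 0.762754, running G = 3.731504
t=3: π = [0.2302, 0.1250, 0.2117, 0.1987, 0.2344], E[r] = 1.5652, γ^t·E[r] = 0.536859, running G = 4.268363
t=4: π = [0.2304, 0.1250, 0.2115, 0.1987, 0.2344], E[r] = 1.5665, γ^t·E[r] = 0.376109, running G = 4.644471

G = 4.6445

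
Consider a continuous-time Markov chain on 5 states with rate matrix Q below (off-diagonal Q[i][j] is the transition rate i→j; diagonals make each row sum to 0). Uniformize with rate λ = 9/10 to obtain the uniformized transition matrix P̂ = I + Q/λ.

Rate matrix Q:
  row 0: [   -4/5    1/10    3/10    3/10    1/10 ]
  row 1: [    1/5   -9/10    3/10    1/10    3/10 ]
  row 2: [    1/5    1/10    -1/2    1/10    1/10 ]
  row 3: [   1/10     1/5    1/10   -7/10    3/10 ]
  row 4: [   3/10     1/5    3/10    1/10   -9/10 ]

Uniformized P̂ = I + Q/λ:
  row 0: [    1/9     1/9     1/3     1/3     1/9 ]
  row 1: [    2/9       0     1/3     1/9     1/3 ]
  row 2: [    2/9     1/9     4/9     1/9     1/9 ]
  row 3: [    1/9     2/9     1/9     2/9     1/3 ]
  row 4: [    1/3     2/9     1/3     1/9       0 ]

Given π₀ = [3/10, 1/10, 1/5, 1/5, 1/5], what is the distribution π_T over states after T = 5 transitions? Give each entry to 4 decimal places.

π = [0.1987, 0.1337, 0.3313, 0.1747, 0.1616]

t=0: π = [0.3000, 0.1000, 0.2000, 0.2000, 0.2000]
t=1: π = [0.1889, 0.1444, 0.3111, 0.2000, 0.1556]
t=2: π = [0.1963, 0.1346, 0.3235, 0.1753, 0.1704]
t=3: π = [0.1999, 0.1346, 0.3303, 0.1742, 0.1610]
t=4: π = [0.1986, 0.1334, 0.3313, 0.1749, 0.1618]
t=5: π = [0.1987, 0.1337, 0.3313, 0.1747, 0.1616]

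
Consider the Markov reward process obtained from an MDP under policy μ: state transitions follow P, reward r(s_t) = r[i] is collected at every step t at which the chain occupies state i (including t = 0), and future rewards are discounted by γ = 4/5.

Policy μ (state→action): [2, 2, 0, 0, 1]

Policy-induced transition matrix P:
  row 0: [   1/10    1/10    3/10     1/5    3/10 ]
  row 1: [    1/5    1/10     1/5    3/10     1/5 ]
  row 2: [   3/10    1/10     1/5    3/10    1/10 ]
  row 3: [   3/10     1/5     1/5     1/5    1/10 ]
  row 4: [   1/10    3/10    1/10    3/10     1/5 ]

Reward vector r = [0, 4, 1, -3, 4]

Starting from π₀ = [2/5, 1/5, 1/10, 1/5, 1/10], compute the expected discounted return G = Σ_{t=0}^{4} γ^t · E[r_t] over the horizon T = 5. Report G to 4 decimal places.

t=0: π = [0.4000, 0.2000, 0.1000, 0.2000, 0.1000], E[r] = 0.7000, γ^t·E[r] = 0.700000, running G = 0.700000
t=1: π = [0.1800, 0.1400, 0.2300, 0.2400, 0.2100], E[r] = 0.9100, γ^t·E[r] = 0.728000, running G = 1.428000
t=2: π = [0.2080, 0.1660, 0.1970, 0.2580, 0.1710], E[r] = 0.7710, γ^t·E[r] = 0.493440, running G = 1.921440
t=3: π = [0.2076, 0.1600, 0.2037, 0.2534, 0.1753], E[r] = 0.7847, γ^t·E[r] = 0.401766, running G = 2.323206
t=4: π = [0.2074, 0.1604, 0.2032, 0.2539, 0.1751], E[r] = 0.7833, γ^t·E[r] = 0.320852, running G = 2.644058

G = 2.6441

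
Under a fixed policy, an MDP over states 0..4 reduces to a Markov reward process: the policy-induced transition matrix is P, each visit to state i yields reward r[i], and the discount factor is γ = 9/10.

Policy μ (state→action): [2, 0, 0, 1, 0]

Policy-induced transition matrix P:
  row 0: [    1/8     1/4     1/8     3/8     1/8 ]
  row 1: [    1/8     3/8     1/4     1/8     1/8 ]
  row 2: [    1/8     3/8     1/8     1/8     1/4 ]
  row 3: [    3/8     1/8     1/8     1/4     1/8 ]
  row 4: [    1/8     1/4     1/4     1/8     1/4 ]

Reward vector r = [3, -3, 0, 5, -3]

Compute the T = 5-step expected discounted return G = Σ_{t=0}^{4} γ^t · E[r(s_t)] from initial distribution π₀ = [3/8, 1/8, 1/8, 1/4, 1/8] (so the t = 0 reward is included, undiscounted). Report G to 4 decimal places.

t=0: π = [0.3750, 0.1250, 0.1250, 0.2500, 0.1250], E[r] = 1.6250, γ^t·E[r] = 1.625000, running G = 1.625000
t=1: π = [0.1875, 0.2500, 0.1563, 0.2500, 0.1563], E[r] = 0.5938, γ^t·E[r] = 0.534375, running G = 2.159375
t=2: π = [0.1875, 0.2695, 0.1758, 0.2031, 0.1641], E[r] = 0.2773, γ^t·E[r] = 0.224648, running G = 2.384023
t=3: π = [0.1758, 0.2803, 0.1792, 0.1973, 0.1675], E[r] = 0.1704, γ^t·E[r] = 0.124229, running G = 2.508252
t=4: π = [0.1743, 0.2828, 0.1810, 0.1936, 0.1683], E[r] = 0.1376, γ^t·E[r] = 0.090302, running G = 2.598554

G = 2.5986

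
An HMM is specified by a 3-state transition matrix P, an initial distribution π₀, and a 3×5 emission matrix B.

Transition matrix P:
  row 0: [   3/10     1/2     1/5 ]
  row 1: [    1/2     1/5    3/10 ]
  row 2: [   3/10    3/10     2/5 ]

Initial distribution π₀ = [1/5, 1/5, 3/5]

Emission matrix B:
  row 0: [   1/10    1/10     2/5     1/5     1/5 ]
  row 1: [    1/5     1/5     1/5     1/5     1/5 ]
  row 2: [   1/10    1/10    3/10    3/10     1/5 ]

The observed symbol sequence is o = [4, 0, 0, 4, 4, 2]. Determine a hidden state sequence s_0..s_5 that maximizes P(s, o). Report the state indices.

path = [2, 0, 1, 0, 1, 0]

t=0: δ = [4.000e-02, 4.000e-02, 1.200e-01]  (obs o_0=4)
t=1: δ = [3.600e-03, 7.200e-03, 4.800e-03]  ψ = [2, 2, 2]  (obs o_1=0)
t=2: δ = [3.600e-04, 3.600e-04, 2.160e-04]  ψ = [1, 0, 1]  (obs o_2=0)
t=3: δ = [3.600e-05, 3.600e-05, 2.160e-05]  ψ = [1, 0, 1]  (obs o_3=4)
t=4: δ = [3.600e-06, 3.600e-06, 2.160e-06]  ψ = [1, 0, 1]  (obs o_4=4)
t=5: δ = [7.200e-07, 3.600e-07, 3.240e-07]  ψ = [1, 0, 1]  (obs o_5=2)
backtrack: best end state = 0; path = [2, 0, 1, 0, 1, 0]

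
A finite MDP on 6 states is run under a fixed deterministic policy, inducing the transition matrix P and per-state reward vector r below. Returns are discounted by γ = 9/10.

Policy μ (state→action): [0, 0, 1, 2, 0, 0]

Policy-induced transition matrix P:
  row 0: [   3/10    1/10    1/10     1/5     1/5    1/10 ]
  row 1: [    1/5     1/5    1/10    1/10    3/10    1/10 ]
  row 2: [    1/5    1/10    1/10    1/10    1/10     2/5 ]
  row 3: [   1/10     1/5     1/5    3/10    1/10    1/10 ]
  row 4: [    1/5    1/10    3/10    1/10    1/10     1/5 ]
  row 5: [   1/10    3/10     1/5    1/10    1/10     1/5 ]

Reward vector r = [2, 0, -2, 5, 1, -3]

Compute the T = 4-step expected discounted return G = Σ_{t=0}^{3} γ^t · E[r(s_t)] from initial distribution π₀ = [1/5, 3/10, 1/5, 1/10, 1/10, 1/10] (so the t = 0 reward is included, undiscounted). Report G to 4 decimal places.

t=0: π = [0.2000, 0.3000, 0.2000, 0.1000, 0.1000, 0.1000], E[r] = 0.3000, γ^t·E[r] = 0.300000, running G = 0.300000
t=1: π = [0.2000, 0.1600, 0.1400, 0.1400, 0.1800, 0.1800], E[r] = 0.4600, γ^t·E[r] = 0.414000, running G = 0.714000
t=2: π = [0.1880, 0.1660, 0.1680, 0.1480, 0.1520, 0.1780], E[r] = 0.3980, γ^t·E[r] = 0.322380, running G = 1.036380
t=3: π = [0.1862, 0.1670, 0.1630, 0.1484, 0.1520, 0.1834], E[r] = 0.3902, γ^t·E[r] = 0.284456, running G = 1.320836

G = 1.3208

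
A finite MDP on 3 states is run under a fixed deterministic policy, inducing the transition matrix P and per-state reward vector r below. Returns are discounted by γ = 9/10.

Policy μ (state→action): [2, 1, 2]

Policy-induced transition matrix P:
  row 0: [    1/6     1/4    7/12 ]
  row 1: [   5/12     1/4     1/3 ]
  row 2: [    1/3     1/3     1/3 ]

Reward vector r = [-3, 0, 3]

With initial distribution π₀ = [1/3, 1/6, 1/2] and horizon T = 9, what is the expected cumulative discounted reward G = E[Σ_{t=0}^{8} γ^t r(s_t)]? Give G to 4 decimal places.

G = 2.1400

t=0: π = [0.3333, 0.1667, 0.5000], E[r] = 0.5000, γ^t·E[r] = 0.500000, running G = 0.500000
t=1: π = [0.2917, 0.2917, 0.4167], E[r] = 0.3750, γ^t·E[r] = 0.337500, running G = 0.837500
t=2: π = [0.3090, 0.2847, 0.4063], E[r] = 0.2917, γ^t·E[r] = 0.236250, running G = 1.073750
t=3: π = [0.3056, 0.2839, 0.4106], E[r] = 0.3151, γ^t·E[r] = 0.229711, running G = 1.303461
t=4: π = [0.3061, 0.2842, 0.4097], E[r] = 0.3110, γ^t·E[r] = 0.204035, running G = 1.507496
t=5: π = [0.3060, 0.2841, 0.4098], E[r] = 0.3115, γ^t·E[r] = 0.183951, running G = 1.691447
t=6: π = [0.3060, 0.2842, 0.4098], E[r] = 0.3115, γ^t·E[r] = 0.165530, running G = 1.856977
t=7: π = [0.3060, 0.2842, 0.4098], E[r] = 0.3115, γ^t·E[r] = 0.148977, running G = 2.005954
t=8: π = [0.3060, 0.2842, 0.4098], E[r] = 0.3115, γ^t·E[r] = 0.134080, running G = 2.140034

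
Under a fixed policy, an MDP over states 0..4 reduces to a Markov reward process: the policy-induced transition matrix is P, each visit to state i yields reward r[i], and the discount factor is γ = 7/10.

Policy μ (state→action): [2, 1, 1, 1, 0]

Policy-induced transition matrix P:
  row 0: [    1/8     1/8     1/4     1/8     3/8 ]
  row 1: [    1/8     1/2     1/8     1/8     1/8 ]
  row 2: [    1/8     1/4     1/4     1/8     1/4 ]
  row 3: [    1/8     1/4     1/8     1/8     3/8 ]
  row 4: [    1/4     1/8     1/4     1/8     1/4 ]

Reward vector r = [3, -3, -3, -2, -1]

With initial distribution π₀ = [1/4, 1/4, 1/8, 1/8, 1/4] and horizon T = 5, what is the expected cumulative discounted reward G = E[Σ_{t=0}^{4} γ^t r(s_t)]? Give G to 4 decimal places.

t=0: π = [0.2500, 0.2500, 0.1250, 0.1250, 0.2500], E[r] = -0.8750, γ^t·E[r] = -0.875000, running G = -0.875000
t=1: π = [0.1563, 0.2500, 0.2031, 0.1250, 0.2656], E[r] = -1.4063, γ^t·E[r] = -0.984375, running G = -1.859375
t=2: π = [0.1582, 0.2598, 0.2031, 0.1250, 0.2539], E[r] = -1.4180, γ^t·E[r] = -0.694805, running G = -2.554180
t=3: π = [0.1567, 0.2634, 0.2019, 0.1250, 0.2529], E[r] = -1.4287, γ^t·E[r] = -0.490048, running G = -3.044228
t=4: π = [0.1566, 0.2646, 0.2014, 0.1250, 0.2523], E[r] = -1.4307, γ^t·E[r] = -0.343517, running G = -3.387745

G = -3.3877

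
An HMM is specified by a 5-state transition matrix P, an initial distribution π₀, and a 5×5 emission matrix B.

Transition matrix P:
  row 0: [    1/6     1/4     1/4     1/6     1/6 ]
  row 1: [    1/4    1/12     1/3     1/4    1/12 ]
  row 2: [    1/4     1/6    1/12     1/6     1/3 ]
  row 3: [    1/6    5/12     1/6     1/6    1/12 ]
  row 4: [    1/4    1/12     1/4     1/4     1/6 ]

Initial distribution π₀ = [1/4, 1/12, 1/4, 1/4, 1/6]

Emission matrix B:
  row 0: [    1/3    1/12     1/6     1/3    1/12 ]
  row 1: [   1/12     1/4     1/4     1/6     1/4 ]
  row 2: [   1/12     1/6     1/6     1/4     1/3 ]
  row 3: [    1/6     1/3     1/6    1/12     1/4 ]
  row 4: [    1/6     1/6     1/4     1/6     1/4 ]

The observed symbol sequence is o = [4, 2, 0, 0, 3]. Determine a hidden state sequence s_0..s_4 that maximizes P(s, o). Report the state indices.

t=0: δ = [2.083e-02, 2.083e-02, 8.333e-02, 6.250e-02, 4.167e-02]  (obs o_0=4)
t=1: δ = [3.472e-03, 6.510e-03, 1.736e-03, 2.315e-03, 6.944e-03]  ψ = [2, 3, 3, 2, 2]  (obs o_1=2)
t=2: δ = [5.787e-04, 8.038e-05, 1.808e-04, 2.894e-04, 1.929e-04]  ψ = [4, 3, 1, 4, 4]  (obs o_2=0)
t=3: δ = [3.215e-05, 1.206e-05, 1.206e-05, 1.608e-05, 1.608e-05]  ψ = [0, 0, 0, 0, 0]  (obs o_3=0)
t=4: δ = [1.786e-06, 1.340e-06, 2.009e-06, 4.465e-07, 8.931e-07]  ψ = [0, 0, 0, 0, 0]  (obs o_4=3)
backtrack: best end state = 2; path = [2, 4, 0, 0, 2]

path = [2, 4, 0, 0, 2]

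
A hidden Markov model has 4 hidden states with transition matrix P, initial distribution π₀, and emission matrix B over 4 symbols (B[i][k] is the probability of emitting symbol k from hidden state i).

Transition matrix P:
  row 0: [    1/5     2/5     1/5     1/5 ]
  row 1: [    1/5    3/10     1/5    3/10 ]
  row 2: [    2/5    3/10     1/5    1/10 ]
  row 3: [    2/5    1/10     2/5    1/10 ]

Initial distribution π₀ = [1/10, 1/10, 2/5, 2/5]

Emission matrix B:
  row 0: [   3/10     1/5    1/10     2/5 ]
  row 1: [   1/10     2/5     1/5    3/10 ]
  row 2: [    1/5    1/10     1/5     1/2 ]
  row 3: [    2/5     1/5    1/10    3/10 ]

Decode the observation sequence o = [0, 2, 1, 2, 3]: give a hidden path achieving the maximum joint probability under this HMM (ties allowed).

t=0: δ = [3.000e-02, 1.000e-02, 8.000e-02, 1.600e-01]  (obs o_0=0)
t=1: δ = [6.400e-03, 4.800e-03, 1.280e-02, 1.600e-03]  ψ = [3, 2, 3, 3]  (obs o_1=2)
t=2: δ = [1.024e-03, 1.536e-03, 2.560e-04, 2.880e-04]  ψ = [2, 2, 2, 1]  (obs o_2=1)
t=3: δ = [3.072e-05, 9.216e-05, 6.144e-05, 4.608e-05]  ψ = [1, 1, 1, 1]  (obs o_3=2)
t=4: δ = [9.830e-06, 8.294e-06, 9.216e-06, 8.294e-06]  ψ = [2, 1, 1, 1]  (obs o_4=3)
backtrack: best end state = 0; path = [3, 2, 1, 2, 0]

path = [3, 2, 1, 2, 0]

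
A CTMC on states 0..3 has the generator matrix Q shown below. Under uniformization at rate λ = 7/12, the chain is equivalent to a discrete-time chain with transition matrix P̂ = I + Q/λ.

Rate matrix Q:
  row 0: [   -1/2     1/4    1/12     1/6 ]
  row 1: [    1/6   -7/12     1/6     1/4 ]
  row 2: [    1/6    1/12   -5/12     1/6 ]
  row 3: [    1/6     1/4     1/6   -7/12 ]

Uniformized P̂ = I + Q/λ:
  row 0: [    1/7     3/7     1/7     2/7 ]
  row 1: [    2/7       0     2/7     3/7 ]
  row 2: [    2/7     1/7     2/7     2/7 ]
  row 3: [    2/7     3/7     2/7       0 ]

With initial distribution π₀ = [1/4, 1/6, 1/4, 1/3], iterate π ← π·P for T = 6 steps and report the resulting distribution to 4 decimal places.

π = [0.2500, 0.2495, 0.2500, 0.2505]

t=0: π = [0.2500, 0.1667, 0.2500, 0.3333]
t=1: π = [0.2500, 0.2857, 0.2500, 0.2143]
t=2: π = [0.2500, 0.2347, 0.2500, 0.2653]
t=3: π = [0.2500, 0.2566, 0.2500, 0.2434]
t=4: π = [0.2500, 0.2472, 0.2500, 0.2528]
t=5: π = [0.2500, 0.2512, 0.2500, 0.2488]
t=6: π = [0.2500, 0.2495, 0.2500, 0.2505]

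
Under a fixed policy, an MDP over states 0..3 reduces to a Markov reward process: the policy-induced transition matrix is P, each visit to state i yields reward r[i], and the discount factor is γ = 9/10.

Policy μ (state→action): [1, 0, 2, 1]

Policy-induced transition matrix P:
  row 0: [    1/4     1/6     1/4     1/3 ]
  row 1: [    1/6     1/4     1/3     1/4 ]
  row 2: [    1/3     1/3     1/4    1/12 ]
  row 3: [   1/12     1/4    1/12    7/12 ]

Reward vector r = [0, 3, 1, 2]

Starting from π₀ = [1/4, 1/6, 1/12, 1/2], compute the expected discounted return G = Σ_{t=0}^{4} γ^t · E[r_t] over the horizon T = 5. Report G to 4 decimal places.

t=0: π = [0.2500, 0.1667, 0.0833, 0.5000], E[r] = 1.5833, γ^t·E[r] = 1.583333, running G = 1.583333
t=1: π = [0.1597, 0.2361, 0.1806, 0.4236], E[r] = 1.7361, γ^t·E[r] = 1.562500, running G = 3.145833
t=2: π = [0.1748, 0.2517, 0.1991, 0.3744], E[r] = 1.7031, γ^t·E[r] = 1.379531, running G = 4.525365
t=3: π = [0.1832, 0.2520, 0.2086, 0.3562], E[r] = 1.6770, γ^t·E[r] = 1.222559, running G = 5.747923
t=4: π = [0.1870, 0.2521, 0.2116, 0.3492], E[r] = 1.6664, γ^t·E[r] = 1.093358, running G = 6.841281

G = 6.8413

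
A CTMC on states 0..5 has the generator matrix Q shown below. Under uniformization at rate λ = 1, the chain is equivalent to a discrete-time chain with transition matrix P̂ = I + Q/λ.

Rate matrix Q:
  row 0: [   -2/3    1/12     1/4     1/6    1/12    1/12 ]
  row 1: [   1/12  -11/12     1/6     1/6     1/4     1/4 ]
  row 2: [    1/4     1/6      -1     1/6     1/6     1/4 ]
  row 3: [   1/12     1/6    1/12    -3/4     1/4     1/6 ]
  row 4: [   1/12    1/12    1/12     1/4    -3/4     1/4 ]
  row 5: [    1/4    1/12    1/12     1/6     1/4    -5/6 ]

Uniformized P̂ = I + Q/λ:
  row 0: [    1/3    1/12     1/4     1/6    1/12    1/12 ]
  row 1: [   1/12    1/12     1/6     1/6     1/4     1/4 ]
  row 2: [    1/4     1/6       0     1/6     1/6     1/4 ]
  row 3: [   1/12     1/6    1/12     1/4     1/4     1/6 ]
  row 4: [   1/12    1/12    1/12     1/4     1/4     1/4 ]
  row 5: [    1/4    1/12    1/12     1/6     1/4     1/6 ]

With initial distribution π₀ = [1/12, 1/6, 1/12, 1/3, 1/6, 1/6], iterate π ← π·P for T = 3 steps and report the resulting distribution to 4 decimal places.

t=0: π = [0.0833, 0.1667, 0.0833, 0.3333, 0.1667, 0.1667]
t=1: π = [0.1458, 0.1181, 0.1042, 0.2083, 0.2292, 0.1944]
t=2: π = [0.1696, 0.1094, 0.1088, 0.2031, 0.2170, 0.1921]
t=3: π = [0.1759, 0.1093, 0.1116, 0.2017, 0.2127, 0.1888]

π = [0.1759, 0.1093, 0.1116, 0.2017, 0.2127, 0.1888]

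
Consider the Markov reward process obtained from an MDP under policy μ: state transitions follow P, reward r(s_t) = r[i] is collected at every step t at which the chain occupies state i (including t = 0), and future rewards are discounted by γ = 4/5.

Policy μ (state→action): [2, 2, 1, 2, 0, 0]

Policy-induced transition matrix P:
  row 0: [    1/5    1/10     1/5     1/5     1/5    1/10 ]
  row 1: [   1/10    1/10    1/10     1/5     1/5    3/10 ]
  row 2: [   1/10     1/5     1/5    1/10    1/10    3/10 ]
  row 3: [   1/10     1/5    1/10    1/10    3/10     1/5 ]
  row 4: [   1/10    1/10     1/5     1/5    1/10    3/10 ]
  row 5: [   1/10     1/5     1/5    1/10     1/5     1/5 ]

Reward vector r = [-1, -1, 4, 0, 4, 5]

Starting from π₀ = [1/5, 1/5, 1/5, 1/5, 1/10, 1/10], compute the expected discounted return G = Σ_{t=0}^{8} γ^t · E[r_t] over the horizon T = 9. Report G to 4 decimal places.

G = 9.0092

t=0: π = [0.2000, 0.2000, 0.2000, 0.2000, 0.1000, 0.1000], E[r] = 1.3000, γ^t·E[r] = 1.300000, running G = 1.300000
t=1: π = [0.1200, 0.1500, 0.1600, 0.1500, 0.1900, 0.2300], E[r] = 2.2800, γ^t·E[r] = 1.824000, running G = 3.124000
t=2: π = [0.1120, 0.1540, 0.1700, 0.1460, 0.1800, 0.2380], E[r] = 2.3240, γ^t·E[r] = 1.487360, running G = 4.611360
t=3: π = [0.1112, 0.1554, 0.1700, 0.1446, 0.1796, 0.2392], E[r] = 2.3278, γ^t·E[r] = 1.191834, running G = 5.803194
t=4: π = [0.1111, 0.1554, 0.1700, 0.1446, 0.1795, 0.2394], E[r] = 2.3284, γ^t·E[r] = 0.953713, running G = 6.756906
t=5: π = [0.1111, 0.1554, 0.1700, 0.1446, 0.1795, 0.2394], E[r] = 2.3284, γ^t·E[r] = 0.762975, running G = 7.519882
t=6: π = [0.1111, 0.1554, 0.1700, 0.1446, 0.1795, 0.2394], E[r] = 2.3284, γ^t·E[r] = 0.610383, running G = 8.130265
t=7: π = [0.1111, 0.1554, 0.1700, 0.1446, 0.1795, 0.2394], E[r] = 2.3284, γ^t·E[r] = 0.488306, running G = 8.618571
t=8: π = [0.1111, 0.1554, 0.1700, 0.1446, 0.1795, 0.2394], E[r] = 2.3284, γ^t·E[r] = 0.390645, running G = 9.009216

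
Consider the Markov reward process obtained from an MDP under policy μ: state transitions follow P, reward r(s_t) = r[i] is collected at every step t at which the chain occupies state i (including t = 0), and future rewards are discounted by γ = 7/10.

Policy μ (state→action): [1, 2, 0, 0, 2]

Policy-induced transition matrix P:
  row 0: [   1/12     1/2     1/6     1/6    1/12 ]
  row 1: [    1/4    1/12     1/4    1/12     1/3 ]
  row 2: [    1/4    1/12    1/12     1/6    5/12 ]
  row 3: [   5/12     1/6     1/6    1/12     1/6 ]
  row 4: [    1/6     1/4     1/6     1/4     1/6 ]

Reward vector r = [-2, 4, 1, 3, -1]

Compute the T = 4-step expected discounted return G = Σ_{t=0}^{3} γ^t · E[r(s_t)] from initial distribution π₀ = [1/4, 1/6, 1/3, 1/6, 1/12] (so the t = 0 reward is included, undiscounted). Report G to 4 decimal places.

t=0: π = [0.2500, 0.1667, 0.3333, 0.1667, 0.0833], E[r] = 0.9167, γ^t·E[r] = 0.916667, running G = 0.916667
t=1: π = [0.2292, 0.2153, 0.1528, 0.1458, 0.2569], E[r] = 0.7361, γ^t·E[r] = 0.515278, running G = 1.431944
t=2: π = [0.2147, 0.2338, 0.1719, 0.1580, 0.2216], E[r] = 0.9300, γ^t·E[r] = 0.455689, running G = 1.887633
t=3: π = [0.2221, 0.2229, 0.1718, 0.1525, 0.2307], E[r] = 0.8460, γ^t·E[r] = 0.290184, running G = 2.177817

G = 2.1778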